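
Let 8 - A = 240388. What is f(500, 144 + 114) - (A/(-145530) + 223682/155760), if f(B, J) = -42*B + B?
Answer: -9145197293/446040 ≈ -20503.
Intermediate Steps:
A = -240380 (A = 8 - 1*240388 = 8 - 240388 = -240380)
f(B, J) = -41*B
f(500, 144 + 114) - (A/(-145530) + 223682/155760) = -41*500 - (-240380/(-145530) + 223682/155760) = -20500 - (-240380*(-1/145530) + 223682*(1/155760)) = -20500 - (3434/2079 + 111841/77880) = -20500 - 1*1377293/446040 = -20500 - 1377293/446040 = -9145197293/446040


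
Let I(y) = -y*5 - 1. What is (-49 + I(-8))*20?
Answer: -200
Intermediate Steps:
I(y) = -1 - 5*y (I(y) = -5*y - 1 = -1 - 5*y)
(-49 + I(-8))*20 = (-49 + (-1 - 5*(-8)))*20 = (-49 + (-1 + 40))*20 = (-49 + 39)*20 = -10*20 = -200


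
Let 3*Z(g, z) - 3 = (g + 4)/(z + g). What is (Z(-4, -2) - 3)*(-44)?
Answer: 88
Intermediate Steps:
Z(g, z) = 1 + (4 + g)/(3*(g + z)) (Z(g, z) = 1 + ((g + 4)/(z + g))/3 = 1 + ((4 + g)/(g + z))/3 = 1 + (4 + g)/(3*(g + z)))
(Z(-4, -2) - 3)*(-44) = ((4/3 - 2 + (4/3)*(-4))/(-4 - 2) - 3)*(-44) = ((4/3 - 2 - 16/3)/(-6) - 3)*(-44) = (-⅙*(-6) - 3)*(-44) = (1 - 3)*(-44) = -2*(-44) = 88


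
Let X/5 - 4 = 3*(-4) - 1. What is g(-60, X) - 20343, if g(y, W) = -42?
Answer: -20385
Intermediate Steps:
X = -45 (X = 20 + 5*(3*(-4) - 1) = 20 + 5*(-12 - 1) = 20 + 5*(-13) = 20 - 65 = -45)
g(-60, X) - 20343 = -42 - 20343 = -20385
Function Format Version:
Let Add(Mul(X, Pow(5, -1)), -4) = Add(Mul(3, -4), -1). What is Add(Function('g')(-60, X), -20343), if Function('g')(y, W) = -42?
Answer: -20385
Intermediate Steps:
X = -45 (X = Add(20, Mul(5, Add(Mul(3, -4), -1))) = Add(20, Mul(5, Add(-12, -1))) = Add(20, Mul(5, -13)) = Add(20, -65) = -45)
Add(Function('g')(-60, X), -20343) = Add(-42, -20343) = -20385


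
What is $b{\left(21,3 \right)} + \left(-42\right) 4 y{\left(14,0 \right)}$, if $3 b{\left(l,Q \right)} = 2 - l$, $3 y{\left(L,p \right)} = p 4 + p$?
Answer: $- \frac{19}{3} \approx -6.3333$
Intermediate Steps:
$y{\left(L,p \right)} = \frac{5 p}{3}$ ($y{\left(L,p \right)} = \frac{p 4 + p}{3} = \frac{4 p + p}{3} = \frac{5 p}{3}$)
$b{\left(l,Q \right)} = \frac{2}{3} - \frac{l}{3}$ ($b{\left(l,Q \right)} = \frac{2 - l}{3} = \frac{2}{3} - \frac{l}{3}$)
$b{\left(21,3 \right)} + \left(-42\right) 4 y{\left(14,0 \right)} = \left(\frac{2}{3} - 7\right) + \left(-42\right) 4 \cdot \frac{5}{3} \cdot 0 = \left(\frac{2}{3} - 7\right) - 0 = - \frac{19}{3} + 0 = - \frac{19}{3}$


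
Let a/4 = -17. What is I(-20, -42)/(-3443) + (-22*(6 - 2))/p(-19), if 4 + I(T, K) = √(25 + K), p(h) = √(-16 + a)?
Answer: 4/3443 - I*√17/3443 + 44*I*√21/21 ≈ 0.0011618 + 9.6004*I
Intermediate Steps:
a = -68 (a = 4*(-17) = -68)
p(h) = 2*I*√21 (p(h) = √(-16 - 68) = √(-84) = 2*I*√21)
I(T, K) = -4 + √(25 + K)
I(-20, -42)/(-3443) + (-22*(6 - 2))/p(-19) = (-4 + √(25 - 42))/(-3443) + (-22*(6 - 2))/((2*I*√21)) = (-4 + √(-17))*(-1/3443) + (-22*4)*(-I*√21/42) = (-4 + I*√17)*(-1/3443) - (-44)*I*√21/21 = (4/3443 - I*√17/3443) + 44*I*√21/21 = 4/3443 - I*√17/3443 + 44*I*√21/21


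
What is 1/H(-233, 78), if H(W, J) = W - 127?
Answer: -1/360 ≈ -0.0027778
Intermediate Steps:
H(W, J) = -127 + W
1/H(-233, 78) = 1/(-127 - 233) = 1/(-360) = -1/360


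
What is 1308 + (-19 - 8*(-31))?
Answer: 1537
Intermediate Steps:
1308 + (-19 - 8*(-31)) = 1308 + (-19 + 248) = 1308 + 229 = 1537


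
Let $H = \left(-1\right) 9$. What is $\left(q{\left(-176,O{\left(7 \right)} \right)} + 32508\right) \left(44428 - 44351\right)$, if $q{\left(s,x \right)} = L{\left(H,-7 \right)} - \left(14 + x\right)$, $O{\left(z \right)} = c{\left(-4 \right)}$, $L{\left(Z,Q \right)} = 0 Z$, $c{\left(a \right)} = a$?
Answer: $2502346$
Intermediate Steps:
$H = -9$
$L{\left(Z,Q \right)} = 0$
$O{\left(z \right)} = -4$
$q{\left(s,x \right)} = -14 - x$ ($q{\left(s,x \right)} = 0 - \left(14 + x\right) = -14 - x$)
$\left(q{\left(-176,O{\left(7 \right)} \right)} + 32508\right) \left(44428 - 44351\right) = \left(\left(-14 - -4\right) + 32508\right) \left(44428 - 44351\right) = \left(\left(-14 + 4\right) + 32508\right) 77 = \left(-10 + 32508\right) 77 = 32498 \cdot 77 = 2502346$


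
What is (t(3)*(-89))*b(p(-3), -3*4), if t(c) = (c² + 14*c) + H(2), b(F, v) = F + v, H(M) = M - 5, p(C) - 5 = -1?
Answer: 34176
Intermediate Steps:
p(C) = 4 (p(C) = 5 - 1 = 4)
H(M) = -5 + M
t(c) = -3 + c² + 14*c (t(c) = (c² + 14*c) + (-5 + 2) = (c² + 14*c) - 3 = -3 + c² + 14*c)
(t(3)*(-89))*b(p(-3), -3*4) = ((-3 + 3² + 14*3)*(-89))*(4 - 3*4) = ((-3 + 9 + 42)*(-89))*(4 - 12) = (48*(-89))*(-8) = -4272*(-8) = 34176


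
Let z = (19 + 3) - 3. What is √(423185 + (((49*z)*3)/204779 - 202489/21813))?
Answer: 7*√172316278726927792982679/4466844327 ≈ 650.52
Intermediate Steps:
z = 19 (z = 22 - 3 = 19)
√(423185 + (((49*z)*3)/204779 - 202489/21813)) = √(423185 + (((49*19)*3)/204779 - 202489/21813)) = √(423185 + ((931*3)*(1/204779) - 202489*1/21813)) = √(423185 + (2793*(1/204779) - 202489/21813)) = √(423185 + (2793/204779 - 202489/21813)) = √(423185 - 41404571222/4466844327) = √(1890260111950273/4466844327) = 7*√172316278726927792982679/4466844327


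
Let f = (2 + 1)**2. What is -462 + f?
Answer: -453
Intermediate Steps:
f = 9 (f = 3**2 = 9)
-462 + f = -462 + 9 = -453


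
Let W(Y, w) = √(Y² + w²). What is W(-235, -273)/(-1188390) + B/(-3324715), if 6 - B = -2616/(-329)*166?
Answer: 432282/1093831235 - √129754/1188390 ≈ 9.2089e-5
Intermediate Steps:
B = -432282/329 (B = 6 - (-2616/(-329))*166 = 6 - (-2616*(-1/329))*166 = 6 - 2616*166/329 = 6 - 1*434256/329 = 6 - 434256/329 = -432282/329 ≈ -1313.9)
W(-235, -273)/(-1188390) + B/(-3324715) = √((-235)² + (-273)²)/(-1188390) - 432282/329/(-3324715) = √(55225 + 74529)*(-1/1188390) - 432282/329*(-1/3324715) = √129754*(-1/1188390) + 432282/1093831235 = -√129754/1188390 + 432282/1093831235 = 432282/1093831235 - √129754/1188390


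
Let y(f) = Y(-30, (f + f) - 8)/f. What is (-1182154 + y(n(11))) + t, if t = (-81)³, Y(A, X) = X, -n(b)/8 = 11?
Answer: -18849522/11 ≈ -1.7136e+6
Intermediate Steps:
n(b) = -88 (n(b) = -8*11 = -88)
t = -531441
y(f) = (-8 + 2*f)/f (y(f) = ((f + f) - 8)/f = (2*f - 8)/f = (-8 + 2*f)/f)
(-1182154 + y(n(11))) + t = (-1182154 + (2 - 8/(-88))) - 531441 = (-1182154 + (2 - 8*(-1/88))) - 531441 = (-1182154 + (2 + 1/11)) - 531441 = (-1182154 + 23/11) - 531441 = -13003671/11 - 531441 = -18849522/11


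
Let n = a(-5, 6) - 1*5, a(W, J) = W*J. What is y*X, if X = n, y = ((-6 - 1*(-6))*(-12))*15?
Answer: 0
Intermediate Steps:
a(W, J) = J*W
y = 0 (y = ((-6 + 6)*(-12))*15 = (0*(-12))*15 = 0*15 = 0)
n = -35 (n = 6*(-5) - 1*5 = -30 - 5 = -35)
X = -35
y*X = 0*(-35) = 0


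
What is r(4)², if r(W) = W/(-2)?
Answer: 4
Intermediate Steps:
r(W) = -W/2 (r(W) = W*(-½) = -W/2)
r(4)² = (-½*4)² = (-2)² = 4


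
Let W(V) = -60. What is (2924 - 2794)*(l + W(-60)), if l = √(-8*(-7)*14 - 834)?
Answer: -7800 + 650*I*√2 ≈ -7800.0 + 919.24*I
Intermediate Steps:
l = 5*I*√2 (l = √(56*14 - 834) = √(784 - 834) = √(-50) = 5*I*√2 ≈ 7.0711*I)
(2924 - 2794)*(l + W(-60)) = (2924 - 2794)*(5*I*√2 - 60) = 130*(-60 + 5*I*√2) = -7800 + 650*I*√2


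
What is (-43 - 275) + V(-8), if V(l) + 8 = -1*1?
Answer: -327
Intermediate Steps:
V(l) = -9 (V(l) = -8 - 1*1 = -8 - 1 = -9)
(-43 - 275) + V(-8) = (-43 - 275) - 9 = -318 - 9 = -327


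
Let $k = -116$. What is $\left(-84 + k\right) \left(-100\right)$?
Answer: $20000$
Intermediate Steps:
$\left(-84 + k\right) \left(-100\right) = \left(-84 - 116\right) \left(-100\right) = \left(-200\right) \left(-100\right) = 20000$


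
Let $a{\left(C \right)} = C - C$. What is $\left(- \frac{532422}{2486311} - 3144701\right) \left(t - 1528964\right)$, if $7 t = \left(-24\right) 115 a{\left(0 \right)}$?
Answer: $\frac{11954518808654121412}{2486311} \approx 4.8081 \cdot 10^{12}$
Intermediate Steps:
$a{\left(C \right)} = 0$
$t = 0$ ($t = \frac{\left(-24\right) 115 \cdot 0}{7} = \frac{\left(-2760\right) 0}{7} = \frac{1}{7} \cdot 0 = 0$)
$\left(- \frac{532422}{2486311} - 3144701\right) \left(t - 1528964\right) = \left(- \frac{532422}{2486311} - 3144701\right) \left(0 - 1528964\right) = \left(\left(-532422\right) \frac{1}{2486311} - 3144701\right) \left(-1528964\right) = \left(- \frac{532422}{2486311} - 3144701\right) \left(-1528964\right) = \left(- \frac{7818705220433}{2486311}\right) \left(-1528964\right) = \frac{11954518808654121412}{2486311}$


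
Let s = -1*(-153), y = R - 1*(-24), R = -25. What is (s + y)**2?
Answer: 23104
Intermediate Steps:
y = -1 (y = -25 - 1*(-24) = -25 + 24 = -1)
s = 153
(s + y)**2 = (153 - 1)**2 = 152**2 = 23104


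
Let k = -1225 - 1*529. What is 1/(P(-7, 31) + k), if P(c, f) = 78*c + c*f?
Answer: -1/2517 ≈ -0.00039730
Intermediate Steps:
k = -1754 (k = -1225 - 529 = -1754)
1/(P(-7, 31) + k) = 1/(-7*(78 + 31) - 1754) = 1/(-7*109 - 1754) = 1/(-763 - 1754) = 1/(-2517) = -1/2517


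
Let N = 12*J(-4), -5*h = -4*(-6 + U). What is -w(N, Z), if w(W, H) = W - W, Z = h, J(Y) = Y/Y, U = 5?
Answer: 0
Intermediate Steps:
J(Y) = 1
h = -⅘ (h = -(-4)*(-6 + 5)/5 = -(-4)*(-1)/5 = -⅕*4 = -⅘ ≈ -0.80000)
Z = -⅘ ≈ -0.80000
N = 12 (N = 12*1 = 12)
w(W, H) = 0
-w(N, Z) = -1*0 = 0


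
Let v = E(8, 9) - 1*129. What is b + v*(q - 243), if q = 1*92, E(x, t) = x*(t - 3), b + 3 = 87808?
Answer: 100036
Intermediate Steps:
b = 87805 (b = -3 + 87808 = 87805)
E(x, t) = x*(-3 + t)
v = -81 (v = 8*(-3 + 9) - 1*129 = 8*6 - 129 = 48 - 129 = -81)
q = 92
b + v*(q - 243) = 87805 - 81*(92 - 243) = 87805 - 81*(-151) = 87805 + 12231 = 100036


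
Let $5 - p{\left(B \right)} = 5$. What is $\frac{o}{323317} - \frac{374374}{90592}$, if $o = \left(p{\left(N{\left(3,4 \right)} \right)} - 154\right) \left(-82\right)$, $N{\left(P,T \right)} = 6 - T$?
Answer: $- \frac{59948741391}{14644966832} \approx -4.0935$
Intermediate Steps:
$p{\left(B \right)} = 0$ ($p{\left(B \right)} = 5 - 5 = 0$)
$o = 12628$ ($o = \left(0 - 154\right) \left(-82\right) = \left(-154\right) \left(-82\right) = 12628$)
$\frac{o}{323317} - \frac{374374}{90592} = \frac{12628}{323317} - \frac{374374}{90592} = 12628 \cdot \frac{1}{323317} - \frac{187187}{45296} = \frac{12628}{323317} - \frac{187187}{45296} = - \frac{59948741391}{14644966832}$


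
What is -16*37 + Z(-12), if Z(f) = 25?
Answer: -567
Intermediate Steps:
-16*37 + Z(-12) = -16*37 + 25 = -592 + 25 = -567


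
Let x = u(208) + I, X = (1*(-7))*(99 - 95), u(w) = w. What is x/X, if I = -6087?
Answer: 5879/28 ≈ 209.96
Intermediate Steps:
X = -28 (X = -7*4 = -28)
x = -5879 (x = 208 - 6087 = -5879)
x/X = -5879/(-28) = -5879*(-1/28) = 5879/28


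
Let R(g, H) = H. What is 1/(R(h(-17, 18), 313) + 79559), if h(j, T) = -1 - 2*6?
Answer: 1/79872 ≈ 1.2520e-5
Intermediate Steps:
h(j, T) = -13 (h(j, T) = -1 - 12 = -13)
1/(R(h(-17, 18), 313) + 79559) = 1/(313 + 79559) = 1/79872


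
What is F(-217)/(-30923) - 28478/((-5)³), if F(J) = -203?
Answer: 880650569/3865375 ≈ 227.83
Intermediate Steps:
F(-217)/(-30923) - 28478/((-5)³) = -203/(-30923) - 28478/((-5)³) = -203*(-1/30923) - 28478/(-125) = 203/30923 - 28478*(-1/125) = 203/30923 + 28478/125 = 880650569/3865375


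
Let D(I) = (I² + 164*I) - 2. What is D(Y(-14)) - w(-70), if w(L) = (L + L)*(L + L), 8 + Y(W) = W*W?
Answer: 46574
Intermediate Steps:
Y(W) = -8 + W² (Y(W) = -8 + W*W = -8 + W²)
D(I) = -2 + I² + 164*I
w(L) = 4*L² (w(L) = (2*L)*(2*L) = 4*L²)
D(Y(-14)) - w(-70) = (-2 + (-8 + (-14)²)² + 164*(-8 + (-14)²)) - 4*(-70)² = (-2 + (-8 + 196)² + 164*(-8 + 196)) - 4*4900 = (-2 + 188² + 164*188) - 1*19600 = (-2 + 35344 + 30832) - 19600 = 66174 - 19600 = 46574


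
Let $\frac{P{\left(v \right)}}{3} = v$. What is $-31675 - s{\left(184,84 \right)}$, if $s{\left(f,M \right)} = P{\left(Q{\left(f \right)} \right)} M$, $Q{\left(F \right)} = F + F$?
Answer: $-124411$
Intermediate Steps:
$Q{\left(F \right)} = 2 F$
$P{\left(v \right)} = 3 v$
$s{\left(f,M \right)} = 6 M f$ ($s{\left(f,M \right)} = 3 \cdot 2 f M = 6 f M = 6 M f$)
$-31675 - s{\left(184,84 \right)} = -31675 - 6 \cdot 84 \cdot 184 = -31675 - 92736 = -124411$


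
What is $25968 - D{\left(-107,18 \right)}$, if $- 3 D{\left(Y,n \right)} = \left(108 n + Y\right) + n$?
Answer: $\frac{79759}{3} \approx 26586.0$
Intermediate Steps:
$D{\left(Y,n \right)} = - \frac{109 n}{3} - \frac{Y}{3}$ ($D{\left(Y,n \right)} = - \frac{\left(108 n + Y\right) + n}{3} = - \frac{\left(Y + 108 n\right) + n}{3} = - \frac{Y + 109 n}{3} = - \frac{109 n}{3} - \frac{Y}{3}$)
$25968 - D{\left(-107,18 \right)} = 25968 - \left(\left(- \frac{109}{3}\right) 18 - - \frac{107}{3}\right) = 25968 - \left(-654 + \frac{107}{3}\right) = 25968 - - \frac{1855}{3} = 25968 + \frac{1855}{3} = \frac{79759}{3}$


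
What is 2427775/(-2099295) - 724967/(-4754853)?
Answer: -222706525418/221818647303 ≈ -1.0040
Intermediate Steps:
2427775/(-2099295) - 724967/(-4754853) = 2427775*(-1/2099295) - 724967*(-1/4754853) = -485555/419859 + 724967/4754853 = -222706525418/221818647303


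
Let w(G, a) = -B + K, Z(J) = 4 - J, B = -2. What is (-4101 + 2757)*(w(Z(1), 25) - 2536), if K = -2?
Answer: 3408384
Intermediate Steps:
w(G, a) = 0 (w(G, a) = -1*(-2) - 2 = 2 - 2 = 0)
(-4101 + 2757)*(w(Z(1), 25) - 2536) = (-4101 + 2757)*(0 - 2536) = -1344*(-2536) = 3408384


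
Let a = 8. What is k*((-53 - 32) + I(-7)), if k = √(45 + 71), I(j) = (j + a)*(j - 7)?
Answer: -198*√29 ≈ -1066.3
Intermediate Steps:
I(j) = (-7 + j)*(8 + j) (I(j) = (j + 8)*(j - 7) = (8 + j)*(-7 + j) = (-7 + j)*(8 + j))
k = 2*√29 (k = √116 = 2*√29 ≈ 10.770)
k*((-53 - 32) + I(-7)) = (2*√29)*((-53 - 32) + (-56 - 7 + (-7)²)) = (2*√29)*(-85 + (-56 - 7 + 49)) = (2*√29)*(-85 - 14) = (2*√29)*(-99) = -198*√29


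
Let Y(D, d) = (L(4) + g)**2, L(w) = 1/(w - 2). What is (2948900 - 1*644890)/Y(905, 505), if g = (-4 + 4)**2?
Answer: 9216040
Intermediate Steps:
L(w) = 1/(-2 + w)
g = 0 (g = 0**2 = 0)
Y(D, d) = 1/4 (Y(D, d) = (1/(-2 + 4) + 0)**2 = (1/2 + 0)**2 = (1/2)**2 = 1/4)
(2948900 - 1*644890)/Y(905, 505) = (2948900 - 1*644890)/(1/4) = (2948900 - 644890)*4 = 2304010*4 = 9216040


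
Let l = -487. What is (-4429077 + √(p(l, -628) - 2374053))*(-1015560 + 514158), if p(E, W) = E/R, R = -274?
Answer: 2220748065954 - 250701*I*√178234269590/137 ≈ 2.2207e+12 - 7.7256e+8*I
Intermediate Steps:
p(E, W) = -E/274 (p(E, W) = E/(-274) = E*(-1/274) = -E/274)
(-4429077 + √(p(l, -628) - 2374053))*(-1015560 + 514158) = (-4429077 + √(-1/274*(-487) - 2374053))*(-1015560 + 514158) = (-4429077 + √(487/274 - 2374053))*(-501402) = (-4429077 + √(-650490035/274))*(-501402) = (-4429077 + I*√178234269590/274)*(-501402) = 2220748065954 - 250701*I*√178234269590/137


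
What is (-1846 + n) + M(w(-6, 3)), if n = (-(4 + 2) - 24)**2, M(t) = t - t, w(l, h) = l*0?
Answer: -946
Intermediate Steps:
w(l, h) = 0
M(t) = 0
n = 900 (n = (-1*6 - 24)**2 = (-6 - 24)**2 = (-30)**2 = 900)
(-1846 + n) + M(w(-6, 3)) = (-1846 + 900) + 0 = -946 + 0 = -946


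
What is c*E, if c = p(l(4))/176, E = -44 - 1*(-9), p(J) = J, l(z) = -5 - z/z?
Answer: 105/88 ≈ 1.1932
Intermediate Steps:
l(z) = -6 (l(z) = -5 - 1*1 = -5 - 1 = -6)
E = -35 (E = -44 + 9 = -35)
c = -3/88 (c = -6/176 = -6*1/176 = -3/88 ≈ -0.034091)
c*E = -3/88*(-35) = 105/88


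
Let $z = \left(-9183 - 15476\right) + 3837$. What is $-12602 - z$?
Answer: $8220$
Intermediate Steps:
$z = -20822$ ($z = -24659 + 3837 = -20822$)
$-12602 - z = -12602 - -20822 = -12602 + 20822 = 8220$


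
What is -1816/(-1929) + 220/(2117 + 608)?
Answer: 1074596/1051305 ≈ 1.0222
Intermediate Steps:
-1816/(-1929) + 220/(2117 + 608) = -1816*(-1/1929) + 220/2725 = 1816/1929 + 220*(1/2725) = 1816/1929 + 44/545 = 1074596/1051305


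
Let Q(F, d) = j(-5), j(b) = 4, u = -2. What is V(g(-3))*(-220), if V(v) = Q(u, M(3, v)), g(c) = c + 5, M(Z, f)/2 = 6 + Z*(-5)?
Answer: -880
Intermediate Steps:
M(Z, f) = 12 - 10*Z (M(Z, f) = 2*(6 + Z*(-5)) = 2*(6 - 5*Z) = 12 - 10*Z)
g(c) = 5 + c
Q(F, d) = 4
V(v) = 4
V(g(-3))*(-220) = 4*(-220) = -880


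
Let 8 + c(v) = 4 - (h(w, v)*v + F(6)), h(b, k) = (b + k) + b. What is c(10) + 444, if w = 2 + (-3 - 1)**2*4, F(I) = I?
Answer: -986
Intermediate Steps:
w = 66 (w = 2 + (-4)**2*4 = 2 + 16*4 = 2 + 64 = 66)
h(b, k) = k + 2*b
c(v) = -10 - v*(132 + v) (c(v) = -8 + (4 - ((v + 2*66)*v + 6)) = -8 + (4 - ((v + 132)*v + 6)) = -8 + (4 - ((132 + v)*v + 6)) = -8 + (4 - (v*(132 + v) + 6)) = -8 + (4 - (6 + v*(132 + v))) = -8 + (4 + (-6 - v*(132 + v))) = -8 + (-2 - v*(132 + v)) = -10 - v*(132 + v))
c(10) + 444 = (-10 - 1*10*(132 + 10)) + 444 = (-10 - 1*10*142) + 444 = (-10 - 1420) + 444 = -1430 + 444 = -986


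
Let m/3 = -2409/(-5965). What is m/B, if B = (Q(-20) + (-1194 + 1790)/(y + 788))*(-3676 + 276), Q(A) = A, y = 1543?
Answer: 1531467/84855704000 ≈ 1.8048e-5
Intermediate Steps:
m = 7227/5965 (m = 3*(-2409/(-5965)) = 3*(-2409*(-1/5965)) = 3*(2409/5965) = 7227/5965 ≈ 1.2116)
B = 156481600/2331 (B = (-20 + (-1194 + 1790)/(1543 + 788))*(-3676 + 276) = (-20 + 596/2331)*(-3400) = -46024/2331*(-3400) = 156481600/2331 ≈ 67131.)
m/B = 7227/(5965*(156481600/2331)) = (7227/5965)*(2331/156481600) = 1531467/84855704000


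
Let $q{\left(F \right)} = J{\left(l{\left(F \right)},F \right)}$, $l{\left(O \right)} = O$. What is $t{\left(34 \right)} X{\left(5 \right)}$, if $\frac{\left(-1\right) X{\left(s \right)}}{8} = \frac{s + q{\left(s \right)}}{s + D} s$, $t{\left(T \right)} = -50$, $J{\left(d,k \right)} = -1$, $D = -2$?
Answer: $\frac{8000}{3} \approx 2666.7$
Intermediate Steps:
$q{\left(F \right)} = -1$
$X{\left(s \right)} = - \frac{8 s \left(-1 + s\right)}{-2 + s}$ ($X{\left(s \right)} = - 8 \frac{s - 1}{s - 2} s = - 8 \frac{-1 + s}{-2 + s} s = - 8 \frac{s \left(-1 + s\right)}{-2 + s} = - \frac{8 s \left(-1 + s\right)}{-2 + s}$)
$t{\left(34 \right)} X{\left(5 \right)} = - 50 \cdot 8 \cdot 5 \frac{1}{-2 + 5} \left(1 - 5\right) = - 50 \cdot 8 \cdot 5 \cdot \frac{1}{3} \left(1 - 5\right) = - 50 \cdot 8 \cdot 5 \cdot \frac{1}{3} \left(-4\right) = \left(-50\right) \left(- \frac{160}{3}\right) = \frac{8000}{3}$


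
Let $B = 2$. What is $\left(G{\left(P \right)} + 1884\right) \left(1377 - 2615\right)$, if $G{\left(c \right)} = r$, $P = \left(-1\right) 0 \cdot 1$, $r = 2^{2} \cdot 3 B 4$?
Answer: $-2451240$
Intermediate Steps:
$r = 96$ ($r = 2^{2} \cdot 3 \cdot 2 \cdot 4 = 4 \cdot 6 \cdot 4 = 24 \cdot 4 = 96$)
$P = 0$ ($P = 0 \cdot 1 = 0$)
$G{\left(c \right)} = 96$
$\left(G{\left(P \right)} + 1884\right) \left(1377 - 2615\right) = \left(96 + 1884\right) \left(1377 - 2615\right) = 1980 \left(-1238\right) = -2451240$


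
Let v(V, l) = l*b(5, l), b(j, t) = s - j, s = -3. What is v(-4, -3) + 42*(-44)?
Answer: -1824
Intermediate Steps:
b(j, t) = -3 - j
v(V, l) = -8*l (v(V, l) = l*(-3 - 1*5) = l*(-3 - 5) = l*(-8) = -8*l)
v(-4, -3) + 42*(-44) = -8*(-3) + 42*(-44) = 24 - 1848 = -1824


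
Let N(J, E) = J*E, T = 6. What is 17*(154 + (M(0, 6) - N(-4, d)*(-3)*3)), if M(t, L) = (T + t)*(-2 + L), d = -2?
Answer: 4250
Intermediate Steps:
M(t, L) = (-2 + L)*(6 + t) (M(t, L) = (6 + t)*(-2 + L) = (-2 + L)*(6 + t))
N(J, E) = E*J
17*(154 + (M(0, 6) - N(-4, d)*(-3)*3)) = 17*(154 + ((-12 - 2*0 + 6*6 + 6*0) - -2*(-4)*(-3)*3)) = 17*(154 + ((-12 + 0 + 36 + 0) - 8*(-3)*3)) = 17*(154 + (24 - (-24)*3)) = 17*(154 + (24 - 1*(-72))) = 17*(154 + (24 + 72)) = 17*(154 + 96) = 17*250 = 4250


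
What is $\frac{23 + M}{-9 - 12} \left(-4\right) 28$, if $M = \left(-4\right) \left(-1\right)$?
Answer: $144$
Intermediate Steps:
$M = 4$
$\frac{23 + M}{-9 - 12} \left(-4\right) 28 = \frac{23 + 4}{-9 - 12} \left(-4\right) 28 = \frac{27}{-21} \left(-4\right) 28 = 27 \left(- \frac{1}{21}\right) \left(-4\right) 28 = \left(- \frac{9}{7}\right) \left(-4\right) 28 = \frac{36}{7} \cdot 28 = 144$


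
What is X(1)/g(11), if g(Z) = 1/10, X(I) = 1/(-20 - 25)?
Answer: -2/9 ≈ -0.22222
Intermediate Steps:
X(I) = -1/45 (X(I) = 1/(-45) = -1/45)
g(Z) = ⅒
X(1)/g(11) = -1/(45*⅒) = -1/45*10 = -2/9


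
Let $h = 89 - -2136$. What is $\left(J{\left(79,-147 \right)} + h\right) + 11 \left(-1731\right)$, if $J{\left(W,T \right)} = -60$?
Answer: $-16876$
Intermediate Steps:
$h = 2225$ ($h = 89 + 2136 = 2225$)
$\left(J{\left(79,-147 \right)} + h\right) + 11 \left(-1731\right) = \left(-60 + 2225\right) + 11 \left(-1731\right) = 2165 - 19041 = -16876$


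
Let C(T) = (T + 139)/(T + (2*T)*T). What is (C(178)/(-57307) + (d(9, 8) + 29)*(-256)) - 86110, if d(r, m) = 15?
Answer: -354600140186945/3641630622 ≈ -97374.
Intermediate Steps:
C(T) = (139 + T)/(T + 2*T²)
(C(178)/(-57307) + (d(9, 8) + 29)*(-256)) - 86110 = (((139 + 178)/(178*(1 + 2*178)))/(-57307) + (15 + 29)*(-256)) - 86110 = (((1/178)*317/(1 + 356))*(-1/57307) + 44*(-256)) - 86110 = (((1/178)*317/357)*(-1/57307) - 11264) - 86110 = (((1/178)*(1/357)*317)*(-1/57307) - 11264) - 86110 = ((317/63546)*(-1/57307) - 11264) - 86110 = (-317/3641630622 - 11264) - 86110 = -41019327326525/3641630622 - 86110 = -354600140186945/3641630622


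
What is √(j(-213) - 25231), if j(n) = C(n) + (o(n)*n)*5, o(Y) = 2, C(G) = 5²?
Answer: 2*I*√6834 ≈ 165.34*I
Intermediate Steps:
C(G) = 25
j(n) = 25 + 10*n (j(n) = 25 + (2*n)*5 = 25 + 10*n)
√(j(-213) - 25231) = √((25 + 10*(-213)) - 25231) = √((25 - 2130) - 25231) = √(-2105 - 25231) = √(-27336) = 2*I*√6834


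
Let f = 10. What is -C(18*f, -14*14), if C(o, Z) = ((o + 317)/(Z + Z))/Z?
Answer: -71/10976 ≈ -0.0064687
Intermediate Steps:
C(o, Z) = (317 + o)/(2*Z**2) (C(o, Z) = ((317 + o)/((2*Z)))/Z = ((317 + o)*(1/(2*Z)))/Z = ((317 + o)/(2*Z))/Z = (317 + o)/(2*Z**2))
-C(18*f, -14*14) = -(317 + 18*10)/(2*(-14*14)**2) = -(317 + 180)/(2*(-196)**2) = -497/(2*38416) = -1*71/10976 = -71/10976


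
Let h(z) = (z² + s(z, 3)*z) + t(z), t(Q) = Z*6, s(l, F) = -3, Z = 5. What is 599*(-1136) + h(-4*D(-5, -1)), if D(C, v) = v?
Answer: -680430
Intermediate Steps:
t(Q) = 30 (t(Q) = 5*6 = 30)
h(z) = 30 + z² - 3*z (h(z) = (z² - 3*z) + 30 = 30 + z² - 3*z)
599*(-1136) + h(-4*D(-5, -1)) = 599*(-1136) + (30 + (-4*(-1))² - (-12)*(-1)) = -680464 + (30 + 4² - 3*4) = -680464 + (30 + 16 - 12) = -680464 + 34 = -680430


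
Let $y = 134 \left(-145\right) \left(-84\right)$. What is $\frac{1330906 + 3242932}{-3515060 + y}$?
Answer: $- \frac{2286919}{941470} \approx -2.4291$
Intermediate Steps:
$y = 1632120$ ($y = \left(-19430\right) \left(-84\right) = 1632120$)
$\frac{1330906 + 3242932}{-3515060 + y} = \frac{1330906 + 3242932}{-3515060 + 1632120} = \frac{4573838}{-1882940} = 4573838 \left(- \frac{1}{1882940}\right) = - \frac{2286919}{941470}$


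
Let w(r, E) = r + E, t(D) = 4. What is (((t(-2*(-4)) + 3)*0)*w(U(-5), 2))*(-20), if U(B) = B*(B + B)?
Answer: 0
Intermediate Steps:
U(B) = 2*B² (U(B) = B*(2*B) = 2*B²)
w(r, E) = E + r
(((t(-2*(-4)) + 3)*0)*w(U(-5), 2))*(-20) = (((4 + 3)*0)*(2 + 2*(-5)²))*(-20) = ((7*0)*(2 + 2*25))*(-20) = (0*(2 + 50))*(-20) = (0*52)*(-20) = 0*(-20) = 0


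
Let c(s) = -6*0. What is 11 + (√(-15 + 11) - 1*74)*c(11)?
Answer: 11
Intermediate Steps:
c(s) = 0
11 + (√(-15 + 11) - 1*74)*c(11) = 11 + (√(-15 + 11) - 1*74)*0 = 11 + (√(-4) - 74)*0 = 11 + (2*I - 74)*0 = 11 + (-74 + 2*I)*0 = 11 + 0 = 11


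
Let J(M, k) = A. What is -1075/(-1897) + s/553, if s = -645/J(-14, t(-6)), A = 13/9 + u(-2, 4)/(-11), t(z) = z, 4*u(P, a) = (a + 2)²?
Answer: -12039355/9291506 ≈ -1.2957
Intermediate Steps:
u(P, a) = (2 + a)²/4 (u(P, a) = (a + 2)²/4 = (2 + a)²/4)
A = 62/99 (A = 13/9 + ((2 + 4)²/4)/(-11) = 13*(⅑) + ((¼)*6²)*(-1/11) = 13/9 + ((¼)*36)*(-1/11) = 13/9 + 9*(-1/11) = 13/9 - 9/11 = 62/99 ≈ 0.62626)
J(M, k) = 62/99
s = -63855/62 (s = -645/62/99 = -645*99/62 = -63855/62 ≈ -1029.9)
-1075/(-1897) + s/553 = -1075/(-1897) - 63855/62/553 = -1075*(-1/1897) - 63855/62*1/553 = 1075/1897 - 63855/34286 = -12039355/9291506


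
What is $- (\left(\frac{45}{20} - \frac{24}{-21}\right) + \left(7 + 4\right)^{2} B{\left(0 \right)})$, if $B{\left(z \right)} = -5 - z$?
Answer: $\frac{16845}{28} \approx 601.61$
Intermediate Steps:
$- (\left(\frac{45}{20} - \frac{24}{-21}\right) + \left(7 + 4\right)^{2} B{\left(0 \right)}) = - (\left(\frac{45}{20} - \frac{24}{-21}\right) + \left(7 + 4\right)^{2} \left(-5 - 0\right)) = - (\left(45 \cdot \frac{1}{20} - - \frac{8}{7}\right) + 11^{2} \left(-5 + 0\right)) = - (\left(\frac{9}{4} + \frac{8}{7}\right) + 121 \left(-5\right)) = - (\frac{95}{28} - 605) = \left(-1\right) \left(- \frac{16845}{28}\right) = \frac{16845}{28}$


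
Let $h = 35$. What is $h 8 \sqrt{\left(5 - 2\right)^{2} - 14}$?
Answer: $280 i \sqrt{5} \approx 626.1 i$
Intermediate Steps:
$h 8 \sqrt{\left(5 - 2\right)^{2} - 14} = 35 \cdot 8 \sqrt{\left(5 - 2\right)^{2} - 14} = 280 \sqrt{3^{2} - 14} = 280 \sqrt{9 - 14} = 280 \sqrt{-5} = 280 i \sqrt{5}$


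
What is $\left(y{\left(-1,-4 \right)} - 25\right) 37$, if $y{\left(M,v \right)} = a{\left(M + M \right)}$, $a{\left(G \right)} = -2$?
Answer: $-999$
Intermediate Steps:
$y{\left(M,v \right)} = -2$
$\left(y{\left(-1,-4 \right)} - 25\right) 37 = \left(-2 - 25\right) 37 = \left(-27\right) 37 = -999$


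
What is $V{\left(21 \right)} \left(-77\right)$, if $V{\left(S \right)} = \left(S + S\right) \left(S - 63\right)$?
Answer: $135828$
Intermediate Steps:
$V{\left(S \right)} = 2 S \left(-63 + S\right)$
$V{\left(21 \right)} \left(-77\right) = 2 \cdot 21 \left(-63 + 21\right) \left(-77\right) = 2 \cdot 21 \left(-42\right) \left(-77\right) = \left(-1764\right) \left(-77\right) = 135828$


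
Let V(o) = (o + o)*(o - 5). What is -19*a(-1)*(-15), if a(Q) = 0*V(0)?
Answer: 0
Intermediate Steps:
V(o) = 2*o*(-5 + o) (V(o) = (2*o)*(-5 + o) = 2*o*(-5 + o))
a(Q) = 0 (a(Q) = 0*(2*0*(-5 + 0)) = 0*(2*0*(-5)) = 0*0 = 0)
-19*a(-1)*(-15) = -19*0*(-15) = 0*(-15) = 0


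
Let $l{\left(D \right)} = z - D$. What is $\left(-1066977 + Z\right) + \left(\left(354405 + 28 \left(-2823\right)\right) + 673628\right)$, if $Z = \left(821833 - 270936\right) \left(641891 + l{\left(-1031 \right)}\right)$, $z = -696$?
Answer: $353800258734$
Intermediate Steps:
$l{\left(D \right)} = -696 - D$
$Z = 353800376722$ ($Z = \left(821833 - 270936\right) \left(641891 - -335\right) = 550897 \left(641891 + \left(-696 + 1031\right)\right) = 550897 \left(641891 + 335\right) = 550897 \cdot 642226 = 353800376722$)
$\left(-1066977 + Z\right) + \left(\left(354405 + 28 \left(-2823\right)\right) + 673628\right) = \left(-1066977 + 353800376722\right) + \left(\left(354405 + 28 \left(-2823\right)\right) + 673628\right) = 353799309745 + \left(\left(354405 - 79044\right) + 673628\right) = 353799309745 + \left(275361 + 673628\right) = 353799309745 + 948989 = 353800258734$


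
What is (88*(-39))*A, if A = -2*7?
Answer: 48048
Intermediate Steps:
A = -14
(88*(-39))*A = (88*(-39))*(-14) = -3432*(-14) = 48048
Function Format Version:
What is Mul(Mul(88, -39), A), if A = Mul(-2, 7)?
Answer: 48048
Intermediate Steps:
A = -14
Mul(Mul(88, -39), A) = Mul(Mul(88, -39), -14) = Mul(-3432, -14) = 48048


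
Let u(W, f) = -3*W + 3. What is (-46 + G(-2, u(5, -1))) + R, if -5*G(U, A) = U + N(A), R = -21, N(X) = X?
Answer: -321/5 ≈ -64.200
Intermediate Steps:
u(W, f) = 3 - 3*W
G(U, A) = -A/5 - U/5 (G(U, A) = -(U + A)/5 = -(A + U)/5 = -A/5 - U/5)
(-46 + G(-2, u(5, -1))) + R = (-46 + (-(3 - 3*5)/5 - ⅕*(-2))) - 21 = (-46 + (-(3 - 15)/5 + ⅖)) - 21 = (-46 + (-⅕*(-12) + ⅖)) - 21 = (-46 + (12/5 + ⅖)) - 21 = (-46 + 14/5) - 21 = -216/5 - 21 = -321/5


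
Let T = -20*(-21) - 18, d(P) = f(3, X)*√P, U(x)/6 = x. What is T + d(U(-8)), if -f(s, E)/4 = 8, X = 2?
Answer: 402 - 128*I*√3 ≈ 402.0 - 221.7*I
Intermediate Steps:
U(x) = 6*x
f(s, E) = -32 (f(s, E) = -4*8 = -32)
d(P) = -32*√P
T = 402 (T = 420 - 18 = 402)
T + d(U(-8)) = 402 - 32*4*I*√3 = 402 - 128*I*√3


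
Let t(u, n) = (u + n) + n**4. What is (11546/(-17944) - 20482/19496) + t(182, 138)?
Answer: 1982446744819055/5466191 ≈ 3.6267e+8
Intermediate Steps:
t(u, n) = n + u + n**4 (t(u, n) = (n + u) + n**4 = n + u + n**4)
(11546/(-17944) - 20482/19496) + t(182, 138) = (11546/(-17944) - 20482/19496) + (138 + 182 + 138**4) = (11546*(-1/17944) - 20482*1/19496) + (138 + 182 + 362673936) = (-5773/8972 - 10241/9748) + 362674256 = -9259841/5466191 + 362674256 = 1982446744819055/5466191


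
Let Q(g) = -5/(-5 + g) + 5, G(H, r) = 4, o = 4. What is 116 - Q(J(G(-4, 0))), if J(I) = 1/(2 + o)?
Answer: 3189/29 ≈ 109.97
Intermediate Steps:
J(I) = ⅙ (J(I) = 1/(2 + 4) = 1/6 = ⅙)
Q(g) = 5 - 5/(-5 + g)
116 - Q(J(G(-4, 0))) = 116 - 5*(-6 + ⅙)/(-5 + ⅙) = 116 - 5*(-35)/((-29/6)*6) = 116 - 5*(-6)*(-35)/(29*6) = 116 - 1*175/29 = 116 - 175/29 = 3189/29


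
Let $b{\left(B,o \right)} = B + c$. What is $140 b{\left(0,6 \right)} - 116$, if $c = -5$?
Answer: $-816$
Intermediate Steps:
$b{\left(B,o \right)} = -5 + B$ ($b{\left(B,o \right)} = B - 5 = -5 + B$)
$140 b{\left(0,6 \right)} - 116 = 140 \left(-5 + 0\right) - 116 = 140 \left(-5\right) - 116 = -700 - 116 = -816$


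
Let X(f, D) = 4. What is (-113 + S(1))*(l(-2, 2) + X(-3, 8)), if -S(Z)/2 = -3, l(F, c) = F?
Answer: -214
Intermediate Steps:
S(Z) = 6 (S(Z) = -2*(-3) = 6)
(-113 + S(1))*(l(-2, 2) + X(-3, 8)) = (-113 + 6)*(-2 + 4) = -107*2 = -214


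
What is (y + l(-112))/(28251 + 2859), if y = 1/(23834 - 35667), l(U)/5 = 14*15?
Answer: 12424649/368124630 ≈ 0.033751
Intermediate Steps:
l(U) = 1050 (l(U) = 5*(14*15) = 5*210 = 1050)
y = -1/11833 (y = 1/(-11833) = -1/11833 ≈ -8.4509e-5)
(y + l(-112))/(28251 + 2859) = (-1/11833 + 1050)/(28251 + 2859) = (12424649/11833)/31110 = (12424649/11833)*(1/31110) = 12424649/368124630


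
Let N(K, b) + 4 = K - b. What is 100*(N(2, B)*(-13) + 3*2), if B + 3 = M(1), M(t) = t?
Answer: 600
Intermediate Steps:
B = -2 (B = -3 + 1 = -2)
N(K, b) = -4 + K - b (N(K, b) = -4 + (K - b) = -4 + K - b)
100*(N(2, B)*(-13) + 3*2) = 100*((-4 + 2 - 1*(-2))*(-13) + 3*2) = 100*((-4 + 2 + 2)*(-13) + 6) = 100*(0*(-13) + 6) = 100*(0 + 6) = 100*6 = 600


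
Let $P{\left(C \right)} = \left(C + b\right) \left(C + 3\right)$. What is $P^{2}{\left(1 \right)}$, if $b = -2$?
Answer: $16$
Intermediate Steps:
$P{\left(C \right)} = \left(-2 + C\right) \left(3 + C\right)$ ($P{\left(C \right)} = \left(C - 2\right) \left(C + 3\right) = \left(-2 + C\right) \left(3 + C\right)$)
$P^{2}{\left(1 \right)} = \left(-6 + 1 + 1^{2}\right)^{2} = \left(-6 + 1 + 1\right)^{2} = \left(-4\right)^{2} = 16$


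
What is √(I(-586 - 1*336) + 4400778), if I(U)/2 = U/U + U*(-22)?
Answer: 2*√1110337 ≈ 2107.4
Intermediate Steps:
I(U) = 2 - 44*U (I(U) = 2*(U/U + U*(-22)) = 2*(1 - 22*U) = 2 - 44*U)
√(I(-586 - 1*336) + 4400778) = √((2 - 44*(-586 - 1*336)) + 4400778) = √((2 - 44*(-586 - 336)) + 4400778) = √((2 - 44*(-922)) + 4400778) = √((2 + 40568) + 4400778) = √(40570 + 4400778) = √4441348 = 2*√1110337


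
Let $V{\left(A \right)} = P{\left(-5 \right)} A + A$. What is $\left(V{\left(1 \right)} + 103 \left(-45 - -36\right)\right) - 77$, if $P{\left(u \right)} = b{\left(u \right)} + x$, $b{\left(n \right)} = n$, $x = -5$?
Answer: $-1013$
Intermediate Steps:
$P{\left(u \right)} = -5 + u$ ($P{\left(u \right)} = u - 5 = -5 + u$)
$V{\left(A \right)} = - 9 A$ ($V{\left(A \right)} = \left(-5 - 5\right) A + A = - 10 A + A = - 9 A$)
$\left(V{\left(1 \right)} + 103 \left(-45 - -36\right)\right) - 77 = \left(\left(-9\right) 1 + 103 \left(-45 - -36\right)\right) - 77 = \left(-9 + 103 \left(-45 + 36\right)\right) - 77 = \left(-9 + 103 \left(-9\right)\right) - 77 = \left(-9 - 927\right) - 77 = -936 - 77 = -1013$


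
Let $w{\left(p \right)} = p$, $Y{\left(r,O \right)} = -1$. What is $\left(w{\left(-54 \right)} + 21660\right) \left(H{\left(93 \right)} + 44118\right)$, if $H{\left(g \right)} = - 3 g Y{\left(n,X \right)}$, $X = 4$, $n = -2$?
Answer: $959241582$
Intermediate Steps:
$H{\left(g \right)} = 3 g$ ($H{\left(g \right)} = - 3 g \left(-1\right) = 3 g$)
$\left(w{\left(-54 \right)} + 21660\right) \left(H{\left(93 \right)} + 44118\right) = \left(-54 + 21660\right) \left(3 \cdot 93 + 44118\right) = 21606 \left(279 + 44118\right) = 21606 \cdot 44397 = 959241582$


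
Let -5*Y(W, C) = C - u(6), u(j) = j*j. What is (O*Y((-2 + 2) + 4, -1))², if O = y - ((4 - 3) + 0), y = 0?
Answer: 1369/25 ≈ 54.760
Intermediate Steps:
u(j) = j²
Y(W, C) = 36/5 - C/5 (Y(W, C) = -(C - 1*6²)/5 = -(C - 1*36)/5 = -(C - 36)/5 = -(-36 + C)/5 = 36/5 - C/5)
O = -1 (O = 0 - ((4 - 3) + 0) = 0 - (1 + 0) = 0 - 1*1 = 0 - 1 = -1)
(O*Y((-2 + 2) + 4, -1))² = (-(36/5 - ⅕*(-1)))² = (-(36/5 + ⅕))² = (-1*37/5)² = (-37/5)² = 1369/25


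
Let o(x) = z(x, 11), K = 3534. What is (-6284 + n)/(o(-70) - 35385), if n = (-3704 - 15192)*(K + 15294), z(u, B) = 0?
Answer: 355780172/35385 ≈ 10055.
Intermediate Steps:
o(x) = 0
n = -355773888 (n = (-3704 - 15192)*(3534 + 15294) = -18896*18828 = -355773888)
(-6284 + n)/(o(-70) - 35385) = (-6284 - 355773888)/(0 - 35385) = -355780172/(-35385) = -355780172*(-1/35385) = 355780172/35385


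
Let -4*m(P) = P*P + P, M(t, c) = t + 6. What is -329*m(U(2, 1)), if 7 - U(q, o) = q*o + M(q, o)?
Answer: 987/2 ≈ 493.50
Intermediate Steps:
M(t, c) = 6 + t
U(q, o) = 1 - q - o*q (U(q, o) = 7 - (q*o + (6 + q)) = 7 - (o*q + (6 + q)) = 7 - (6 + q + o*q) = 7 + (-6 - q - o*q) = 1 - q - o*q)
m(P) = -P/4 - P²/4 (m(P) = -(P*P + P)/4 = -(P² + P)/4 = -(P + P²)/4 = -P/4 - P²/4)
-329*m(U(2, 1)) = -(-329)*(1 - 1*2 - 1*1*2)*(1 + (1 - 1*2 - 1*1*2))/4 = -(-329)*(1 - 2 - 2)*(1 + (1 - 2 - 2))/4 = -(-329)*(-3)*(1 - 3)/4 = -(-329)*(-3)*(-2)/4 = -329*(-3/2) = 987/2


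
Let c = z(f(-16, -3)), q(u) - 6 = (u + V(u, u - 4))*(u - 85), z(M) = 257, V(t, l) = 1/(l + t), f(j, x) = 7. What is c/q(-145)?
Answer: 37779/4903447 ≈ 0.0077046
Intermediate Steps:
q(u) = 6 + (-85 + u)*(u + 1/(-4 + 2*u)) (q(u) = 6 + (u + 1/((u - 4) + u))*(u - 85) = 6 + (u + 1/((-4 + u) + u))*(-85 + u) = 6 + (u + 1/(-4 + 2*u))*(-85 + u) = 6 + (-85 + u)*(u + 1/(-4 + 2*u)))
c = 257
c/q(-145) = 257/(((-109 - 174*(-145)**2 + 2*(-145)**3 + 353*(-145))/(2*(-2 - 145)))) = 257/(((1/2)*(-109 - 174*21025 + 2*(-3048625) - 51185)/(-147))) = 257/(((1/2)*(-1/147)*(-109 - 3658350 - 6097250 - 51185))) = 257/(((1/2)*(-1/147)*(-9806894))) = 257/(4903447/147) = 257*(147/4903447) = 37779/4903447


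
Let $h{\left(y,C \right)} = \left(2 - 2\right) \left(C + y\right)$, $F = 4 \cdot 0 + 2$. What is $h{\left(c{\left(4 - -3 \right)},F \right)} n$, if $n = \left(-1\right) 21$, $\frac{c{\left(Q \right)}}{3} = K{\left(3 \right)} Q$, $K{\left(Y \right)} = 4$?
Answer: $0$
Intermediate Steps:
$F = 2$ ($F = 0 + 2 = 2$)
$c{\left(Q \right)} = 12 Q$ ($c{\left(Q \right)} = 3 \cdot 4 Q = 12 Q$)
$n = -21$
$h{\left(y,C \right)} = 0$ ($h{\left(y,C \right)} = 0 \left(C + y\right) = 0$)
$h{\left(c{\left(4 - -3 \right)},F \right)} n = 0 \left(-21\right) = 0$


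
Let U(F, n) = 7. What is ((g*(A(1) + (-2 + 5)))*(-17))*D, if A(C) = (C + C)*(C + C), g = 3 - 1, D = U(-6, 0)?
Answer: -1666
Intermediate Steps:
D = 7
g = 2
A(C) = 4*C² (A(C) = (2*C)*(2*C) = 4*C²)
((g*(A(1) + (-2 + 5)))*(-17))*D = ((2*(4*1² + (-2 + 5)))*(-17))*7 = ((2*(4*1 + 3))*(-17))*7 = ((2*(4 + 3))*(-17))*7 = ((2*7)*(-17))*7 = (14*(-17))*7 = -238*7 = -1666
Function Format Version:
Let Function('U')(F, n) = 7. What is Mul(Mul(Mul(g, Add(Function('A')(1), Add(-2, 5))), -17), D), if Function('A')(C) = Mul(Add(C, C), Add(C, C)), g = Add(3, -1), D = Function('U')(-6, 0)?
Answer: -1666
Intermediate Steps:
D = 7
g = 2
Function('A')(C) = Mul(4, Pow(C, 2)) (Function('A')(C) = Mul(Mul(2, C), Mul(2, C)) = Mul(4, Pow(C, 2)))
Mul(Mul(Mul(g, Add(Function('A')(1), Add(-2, 5))), -17), D) = Mul(Mul(Mul(2, Add(Mul(4, Pow(1, 2)), Add(-2, 5))), -17), 7) = Mul(Mul(Mul(2, Add(Mul(4, 1), 3)), -17), 7) = Mul(Mul(Mul(2, Add(4, 3)), -17), 7) = Mul(Mul(Mul(2, 7), -17), 7) = Mul(Mul(14, -17), 7) = Mul(-238, 7) = -1666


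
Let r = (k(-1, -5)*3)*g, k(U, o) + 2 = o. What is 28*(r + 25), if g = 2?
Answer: -476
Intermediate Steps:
k(U, o) = -2 + o
r = -42 (r = ((-2 - 5)*3)*2 = -7*3*2 = -21*2 = -42)
28*(r + 25) = 28*(-42 + 25) = 28*(-17) = -476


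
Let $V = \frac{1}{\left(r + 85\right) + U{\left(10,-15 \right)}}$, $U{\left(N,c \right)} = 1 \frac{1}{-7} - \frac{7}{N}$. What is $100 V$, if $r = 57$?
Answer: $\frac{7000}{9881} \approx 0.70843$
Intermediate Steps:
$U{\left(N,c \right)} = - \frac{1}{7} - \frac{7}{N}$ ($U{\left(N,c \right)} = 1 \left(- \frac{1}{7}\right) - \frac{7}{N} = - \frac{1}{7} - \frac{7}{N}$)
$V = \frac{70}{9881}$ ($V = \frac{1}{\left(57 + 85\right) + \frac{-49 - 10}{7 \cdot 10}} = \frac{1}{142 + \frac{1}{7} \cdot \frac{1}{10} \left(-49 - 10\right)} = \frac{1}{142 + \frac{1}{7} \cdot \frac{1}{10} \left(-59\right)} = \frac{1}{142 - \frac{59}{70}} = \frac{1}{\frac{9881}{70}} = \frac{70}{9881} \approx 0.0070843$)
$100 V = 100 \cdot \frac{70}{9881} = \frac{7000}{9881}$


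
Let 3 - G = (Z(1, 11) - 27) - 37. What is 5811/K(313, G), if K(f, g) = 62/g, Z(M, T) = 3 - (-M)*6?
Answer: 168519/31 ≈ 5436.1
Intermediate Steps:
Z(M, T) = 3 + 6*M (Z(M, T) = 3 - (-6)*M = 3 + 6*M)
G = 58 (G = 3 - (((3 + 6*1) - 27) - 37) = 3 - (((3 + 6) - 27) - 37) = 3 - ((9 - 27) - 37) = 3 - (-18 - 37) = 3 - 1*(-55) = 3 + 55 = 58)
5811/K(313, G) = 5811/((62/58)) = 5811/((62*(1/58))) = 5811/(31/29) = 5811*(29/31) = 168519/31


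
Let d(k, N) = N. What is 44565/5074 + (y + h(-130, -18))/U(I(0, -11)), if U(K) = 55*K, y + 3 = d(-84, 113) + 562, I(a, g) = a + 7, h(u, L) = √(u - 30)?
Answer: 2938179/279070 + 4*I*√10/385 ≈ 10.528 + 0.032855*I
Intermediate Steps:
h(u, L) = √(-30 + u)
I(a, g) = 7 + a
y = 672 (y = -3 + (113 + 562) = -3 + 675 = 672)
44565/5074 + (y + h(-130, -18))/U(I(0, -11)) = 44565/5074 + (672 + √(-30 - 130))/((55*(7 + 0))) = 44565*(1/5074) + (672 + √(-160))/((55*7)) = 44565/5074 + (672 + 4*I*√10)/385 = 44565/5074 + (672 + 4*I*√10)*(1/385) = 44565/5074 + (96/55 + 4*I*√10/385) = 2938179/279070 + 4*I*√10/385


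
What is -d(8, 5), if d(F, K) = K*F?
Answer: -40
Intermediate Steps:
d(F, K) = F*K
-d(8, 5) = -8*5 = -1*40 = -40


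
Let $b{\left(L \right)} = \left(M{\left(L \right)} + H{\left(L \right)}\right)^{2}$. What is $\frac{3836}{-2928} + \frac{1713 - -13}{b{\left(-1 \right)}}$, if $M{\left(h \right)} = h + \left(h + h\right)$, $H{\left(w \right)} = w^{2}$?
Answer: $\frac{314899}{732} \approx 430.19$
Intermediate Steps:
$M{\left(h \right)} = 3 h$ ($M{\left(h \right)} = h + 2 h = 3 h$)
$b{\left(L \right)} = \left(L^{2} + 3 L\right)^{2}$ ($b{\left(L \right)} = \left(3 L + L^{2}\right)^{2} = \left(L^{2} + 3 L\right)^{2}$)
$\frac{3836}{-2928} + \frac{1713 - -13}{b{\left(-1 \right)}} = \frac{3836}{-2928} + \frac{1713 - -13}{\left(-1\right)^{2} \left(3 - 1\right)^{2}} = 3836 \left(- \frac{1}{2928}\right) + \frac{1713 + 13}{1 \cdot 2^{2}} = - \frac{959}{732} + \frac{1726}{1 \cdot 4} = - \frac{959}{732} + \frac{1726}{4} = - \frac{959}{732} + 1726 \cdot \frac{1}{4} = - \frac{959}{732} + \frac{863}{2} = \frac{314899}{732}$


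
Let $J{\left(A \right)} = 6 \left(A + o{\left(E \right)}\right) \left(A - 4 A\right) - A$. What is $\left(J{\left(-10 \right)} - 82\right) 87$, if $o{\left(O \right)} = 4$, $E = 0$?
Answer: $-100224$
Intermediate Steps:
$J{\left(A \right)} = - A - 18 A \left(4 + A\right)$ ($J{\left(A \right)} = 6 \left(A + 4\right) \left(A - 4 A\right) - A = 6 \left(4 + A\right) \left(- 3 A\right) - A = 6 \left(- 3 A \left(4 + A\right)\right) - A = - 18 A \left(4 + A\right) - A = - A - 18 A \left(4 + A\right)$)
$\left(J{\left(-10 \right)} - 82\right) 87 = \left(\left(-1\right) \left(-10\right) \left(73 + 18 \left(-10\right)\right) - 82\right) 87 = \left(\left(-1\right) \left(-10\right) \left(73 - 180\right) - 82\right) 87 = \left(\left(-1\right) \left(-10\right) \left(-107\right) - 82\right) 87 = \left(-1070 - 82\right) 87 = \left(-1152\right) 87 = -100224$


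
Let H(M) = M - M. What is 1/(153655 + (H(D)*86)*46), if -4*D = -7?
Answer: 1/153655 ≈ 6.5081e-6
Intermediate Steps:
D = 7/4 (D = -¼*(-7) = 7/4 ≈ 1.7500)
H(M) = 0
1/(153655 + (H(D)*86)*46) = 1/(153655 + (0*86)*46) = 1/(153655 + 0*46) = 1/(153655 + 0) = 1/153655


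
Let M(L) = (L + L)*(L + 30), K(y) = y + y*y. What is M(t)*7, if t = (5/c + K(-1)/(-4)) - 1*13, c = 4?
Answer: -24017/8 ≈ -3002.1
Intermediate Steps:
K(y) = y + y²
t = -47/4 (t = (5/4 - (1 - 1)/(-4)) - 1*13 = (5*(¼) - 1*0*(-¼)) - 13 = (5/4 + 0*(-¼)) - 13 = (5/4 + 0) - 13 = 5/4 - 13 = -47/4 ≈ -11.750)
M(L) = 2*L*(30 + L) (M(L) = (2*L)*(30 + L) = 2*L*(30 + L))
M(t)*7 = (2*(-47/4)*(30 - 47/4))*7 = (2*(-47/4)*(73/4))*7 = -3431/8*7 = -24017/8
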